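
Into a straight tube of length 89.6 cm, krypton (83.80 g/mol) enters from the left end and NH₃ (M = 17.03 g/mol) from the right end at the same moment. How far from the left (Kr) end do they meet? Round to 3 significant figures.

Graham's law gives d_Kr/d_NH₃ = rate_Kr/rate_NH₃ = √(M_NH₃/M_Kr) = √(17.03/83.80) = 0.4508.
With d_Kr + d_NH₃ = 89.6 cm, d_NH₃ = 89.6/(1 + 0.4508) = 61.76 cm.
d_Kr = 89.6 − 61.76 = 27.8 cm.

27.8 cm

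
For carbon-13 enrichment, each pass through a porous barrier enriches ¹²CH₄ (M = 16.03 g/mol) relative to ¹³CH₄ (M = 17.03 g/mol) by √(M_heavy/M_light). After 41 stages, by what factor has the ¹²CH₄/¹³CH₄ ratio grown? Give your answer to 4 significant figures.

The single-stage factor is √(M_heavy/M_light), so 41 stages give [√(17.03/16.03)]^41 = (17.03/16.03)^(41/2).
= 1.06238^(41/2) = 3.458.

3.458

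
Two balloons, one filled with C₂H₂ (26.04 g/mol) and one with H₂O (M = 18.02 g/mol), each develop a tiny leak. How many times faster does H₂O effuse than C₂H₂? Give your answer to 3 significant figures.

1.20

Graham's law gives rate_H₂O/rate_C₂H₂ = √(M_C₂H₂/M_H₂O) = √(26.04/18.02) = √1.445 = 1.20.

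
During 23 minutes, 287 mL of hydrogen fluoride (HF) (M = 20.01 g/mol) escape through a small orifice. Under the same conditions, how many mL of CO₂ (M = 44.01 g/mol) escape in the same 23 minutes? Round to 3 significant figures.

Since effusion rate ∝ 1/√M, rate_CO₂/rate_HF = √(M_HF/M_CO₂) = √(20.01/44.01) = √0.4547 = 0.6743.
So the volume for CO₂ is 287 × 0.6743 = 194 mL.

194 mL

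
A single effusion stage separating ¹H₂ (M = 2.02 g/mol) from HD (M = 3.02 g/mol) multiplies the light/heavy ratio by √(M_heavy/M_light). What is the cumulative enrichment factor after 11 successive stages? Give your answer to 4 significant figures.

9.133

Each stage multiplies the ratio by α = √(3.02/2.02), so after 11 stages the overall factor is α^11 = (3.02/2.02)^(11/2).
= 1.49505^(11/2) = 9.133.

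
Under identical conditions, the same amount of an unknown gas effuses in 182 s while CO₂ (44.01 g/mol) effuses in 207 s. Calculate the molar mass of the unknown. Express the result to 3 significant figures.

Using Graham's law: t_X/t_CO₂ = √(M_X/M_CO₂).
182/207 = 0.8792 = √(M_X/44.01)
M_X = 44.01 × 0.8792² = 44.01 × 0.7730 = 34.0 g/mol

34.0 g/mol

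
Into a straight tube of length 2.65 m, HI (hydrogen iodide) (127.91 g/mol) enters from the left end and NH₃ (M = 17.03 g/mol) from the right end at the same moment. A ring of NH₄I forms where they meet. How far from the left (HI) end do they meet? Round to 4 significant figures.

0.7084 m

In equal time, each gas travels a distance ∝ its rate ∝ 1/√M, so d_HI/d_NH₃ = √(M_NH₃/M_HI) = √(17.03/127.91) = 0.3649.
With d_HI + d_NH₃ = 2.65 m, d_NH₃ = 2.65/(1 + 0.3649) = 1.942 m.
d_HI = 2.65 − 1.942 = 0.7084 m.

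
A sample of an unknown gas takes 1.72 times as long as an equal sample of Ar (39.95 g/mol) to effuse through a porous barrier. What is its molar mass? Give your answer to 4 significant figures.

118.2 g/mol

Graham's law gives t_X/t_Ar = √(M_X/M_Ar).
1.72 = √(M_X/39.95)
M_X = 39.95 × 1.72² = 39.95 × 2.958 = 118.2 g/mol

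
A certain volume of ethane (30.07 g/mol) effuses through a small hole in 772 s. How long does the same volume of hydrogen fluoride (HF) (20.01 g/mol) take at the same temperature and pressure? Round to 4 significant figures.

Since effusion rate ∝ 1/√M, t_HF/t_C₂H₆ = √(M_HF/M_C₂H₆) = √(20.01/30.07) = √0.6654 = 0.8157.
So the time for HF is 772 × 0.8157 = 629.8 s.

629.8 s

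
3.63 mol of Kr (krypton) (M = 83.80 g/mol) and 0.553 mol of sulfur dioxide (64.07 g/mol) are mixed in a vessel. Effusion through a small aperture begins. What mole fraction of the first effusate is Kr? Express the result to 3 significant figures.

0.852

Each component's effusion rate ∝ (its partial pressure)·(1/√M) ∝ n_i/√M_i.
Mole fraction of Kr in the effusate = (n_Kr/√M_Kr) / (n_Kr/√M_Kr + n_SO₂/√M_SO₂)
= (3.63/√83.80) / (3.63/√83.80 + 0.553/√64.07) = 0.3965/(0.3965 + 0.06909) = 0.852.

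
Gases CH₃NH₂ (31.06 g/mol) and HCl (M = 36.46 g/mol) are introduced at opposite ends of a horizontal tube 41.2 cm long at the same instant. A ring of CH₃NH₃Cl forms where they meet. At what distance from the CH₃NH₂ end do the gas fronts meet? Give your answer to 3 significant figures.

21.4 cm

The fronts meet when d_CH₃NH₂ + d_HCl = L with d_CH₃NH₂/d_HCl = √(M_HCl/M_CH₃NH₂) (Graham's law). Here √(M_HCl/M_CH₃NH₂) = √(36.46/31.06) = 1.083.
With d_CH₃NH₂ + d_HCl = 41.2 cm, d_HCl = 41.2/(1 + 1.083) = 19.77 cm.
d_CH₃NH₂ = 41.2 − 19.77 = 21.4 cm.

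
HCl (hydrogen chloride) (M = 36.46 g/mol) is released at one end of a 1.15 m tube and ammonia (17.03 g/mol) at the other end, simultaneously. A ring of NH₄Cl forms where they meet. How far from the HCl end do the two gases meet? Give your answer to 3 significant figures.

0.467 m

Distances travelled in equal time are proportional to diffusion rates, so d_HCl/d_NH₃ = √(M_NH₃/M_HCl) = √(17.03/36.46) = 0.6834.
With d_HCl + d_NH₃ = 1.15 m, d_NH₃ = 1.15/(1 + 0.6834) = 0.6831 m.
d_HCl = 1.15 − 0.6831 = 0.467 m.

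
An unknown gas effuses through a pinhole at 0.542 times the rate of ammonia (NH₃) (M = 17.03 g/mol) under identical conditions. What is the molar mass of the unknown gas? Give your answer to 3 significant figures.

58.0 g/mol

By Graham's law, rate_X/rate_NH₃ = √(M_NH₃/M_X).
0.542 = √(17.03/M_X)
M_X = 17.03 / 0.542² = 17.03 / 0.2938 = 58.0 g/mol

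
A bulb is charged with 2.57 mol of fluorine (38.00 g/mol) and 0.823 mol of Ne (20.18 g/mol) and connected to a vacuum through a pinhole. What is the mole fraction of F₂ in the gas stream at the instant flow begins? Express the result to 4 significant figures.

0.6947

Effusion rate of each component ∝ n_i/√M_i (partial pressure × 1/√M).
x_F₂(eff) = (n_F₂/√M_F₂) / (n_F₂/√M_F₂ + n_Ne/√M_Ne)
= (2.57/√38.00) / (2.57/√38.00 + 0.823/√20.18) = 0.4169/(0.4169 + 0.1832) = 0.6947.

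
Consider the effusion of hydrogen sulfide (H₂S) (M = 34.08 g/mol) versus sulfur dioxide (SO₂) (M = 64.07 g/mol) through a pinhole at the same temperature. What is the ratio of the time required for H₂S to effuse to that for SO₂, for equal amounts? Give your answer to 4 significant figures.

By Graham's law, t_H₂S/t_SO₂ = √(M_H₂S/M_SO₂) = √(34.08/64.07) = √0.5319 = 0.7293.

0.7293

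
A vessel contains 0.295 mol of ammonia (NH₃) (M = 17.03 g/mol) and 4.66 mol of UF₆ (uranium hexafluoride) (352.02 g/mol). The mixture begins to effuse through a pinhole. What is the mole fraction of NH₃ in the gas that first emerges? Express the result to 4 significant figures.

Each component's effusion rate ∝ (its partial pressure)·(1/√M) ∝ n_i/√M_i.
x_NH₃(eff) = (n_NH₃/√M_NH₃) / (n_NH₃/√M_NH₃ + n_UF₆/√M_UF₆)
= (0.295/√17.03) / (0.295/√17.03 + 4.66/√352.02) = 0.07148/(0.07148 + 0.2484) = 0.2235.

0.2235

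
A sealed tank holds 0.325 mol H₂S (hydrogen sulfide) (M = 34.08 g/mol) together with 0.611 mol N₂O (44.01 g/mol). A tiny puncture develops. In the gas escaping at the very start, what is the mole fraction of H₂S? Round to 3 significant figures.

Rate_i ∝ x_i/√M_i (Graham's law weighted by mole fraction), so the effusate composition follows n_i/√M_i.
Mole fraction of H₂S in the effusate = (n_H₂S/√M_H₂S) / (n_H₂S/√M_H₂S + n_N₂O/√M_N₂O)
= (0.325/√34.08) / (0.325/√34.08 + 0.611/√44.01) = 0.05567/(0.05567 + 0.09210) = 0.377.

0.377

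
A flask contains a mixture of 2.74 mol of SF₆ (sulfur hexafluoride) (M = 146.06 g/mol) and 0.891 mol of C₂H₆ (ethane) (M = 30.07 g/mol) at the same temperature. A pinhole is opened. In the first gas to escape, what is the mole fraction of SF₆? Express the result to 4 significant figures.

The effusion rate of species i is ∝ p_i/√M_i ∝ n_i/√M_i.
So x_SF₆ in the escaping gas = (n_SF₆/√M_SF₆) / Σ(n_i/√M_i)
= (2.74/√146.06) / (2.74/√146.06 + 0.891/√30.07) = 0.2267/(0.2267 + 0.1625) = 0.5825.

0.5825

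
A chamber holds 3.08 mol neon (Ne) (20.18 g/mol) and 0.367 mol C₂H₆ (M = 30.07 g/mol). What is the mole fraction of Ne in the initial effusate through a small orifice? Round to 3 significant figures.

0.911

The effusion rate of species i is ∝ p_i/√M_i ∝ n_i/√M_i.
So x_Ne in the escaping gas = (n_Ne/√M_Ne) / Σ(n_i/√M_i)
= (3.08/√20.18) / (3.08/√20.18 + 0.367/√30.07) = 0.6856/(0.6856 + 0.06693) = 0.911.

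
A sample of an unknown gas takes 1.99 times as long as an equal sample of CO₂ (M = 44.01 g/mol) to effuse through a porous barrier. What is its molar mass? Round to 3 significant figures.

Using Graham's law: t_X/t_CO₂ = √(M_X/M_CO₂).
1.99 = √(M_X/44.01)
M_X = 44.01 × 1.99² = 44.01 × 3.960 = 174 g/mol

174 g/mol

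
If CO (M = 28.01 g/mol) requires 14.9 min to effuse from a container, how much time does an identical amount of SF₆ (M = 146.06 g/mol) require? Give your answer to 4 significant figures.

34.02 min

From Graham's law, t_SF₆/t_CO = √(M_SF₆/M_CO) = √(146.06/28.01) = √5.215 = 2.284.
So the time for SF₆ is 14.9 × 2.284 = 34.02 min.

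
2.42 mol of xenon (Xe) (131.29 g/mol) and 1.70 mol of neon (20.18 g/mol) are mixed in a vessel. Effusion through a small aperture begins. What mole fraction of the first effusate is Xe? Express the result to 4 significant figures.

Each component's effusion rate ∝ (its partial pressure)·(1/√M) ∝ n_i/√M_i.
So x_Xe in the escaping gas = (n_Xe/√M_Xe) / Σ(n_i/√M_i)
= (2.42/√131.29) / (2.42/√131.29 + 1.70/√20.18) = 0.2112/(0.2112 + 0.3784) = 0.3582.

0.3582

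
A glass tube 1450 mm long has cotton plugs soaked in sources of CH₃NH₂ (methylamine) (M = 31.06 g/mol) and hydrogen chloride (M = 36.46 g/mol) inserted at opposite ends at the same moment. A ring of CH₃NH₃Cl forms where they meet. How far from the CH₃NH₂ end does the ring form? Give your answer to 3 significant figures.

The fronts meet when d_CH₃NH₂ + d_HCl = L with d_CH₃NH₂/d_HCl = √(M_HCl/M_CH₃NH₂) (Graham's law). Here √(M_HCl/M_CH₃NH₂) = √(36.46/31.06) = 1.083.
With d_CH₃NH₂ + d_HCl = 1450 mm, d_HCl = 1450/(1 + 1.083) = 696.0 mm.
d_CH₃NH₂ = 1450 − 696.0 = 754 mm.

754 mm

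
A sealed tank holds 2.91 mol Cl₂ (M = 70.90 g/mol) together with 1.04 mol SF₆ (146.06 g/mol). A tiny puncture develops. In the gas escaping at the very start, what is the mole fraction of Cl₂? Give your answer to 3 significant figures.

0.801

Effusion rate of each component ∝ n_i/√M_i (partial pressure × 1/√M).
Mole fraction of Cl₂ in the effusate = (n_Cl₂/√M_Cl₂) / (n_Cl₂/√M_Cl₂ + n_SF₆/√M_SF₆)
= (2.91/√70.90) / (2.91/√70.90 + 1.04/√146.06) = 0.3456/(0.3456 + 0.08605) = 0.801.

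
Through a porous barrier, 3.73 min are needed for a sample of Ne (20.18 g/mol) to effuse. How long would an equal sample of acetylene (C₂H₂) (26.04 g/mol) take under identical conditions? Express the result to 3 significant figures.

4.24 min

From Graham's law, t_C₂H₂/t_Ne = √(M_C₂H₂/M_Ne) = √(26.04/20.18) = √1.290 = 1.136.
So the time for C₂H₂ is 3.73 × 1.136 = 4.24 min.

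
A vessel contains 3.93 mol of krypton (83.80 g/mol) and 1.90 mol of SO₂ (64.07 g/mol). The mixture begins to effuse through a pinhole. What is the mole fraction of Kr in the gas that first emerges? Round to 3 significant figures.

Effusion rate of each component ∝ n_i/√M_i (partial pressure × 1/√M).
Mole fraction of Kr in the effusate = (n_Kr/√M_Kr) / (n_Kr/√M_Kr + n_SO₂/√M_SO₂)
= (3.93/√83.80) / (3.93/√83.80 + 1.90/√64.07) = 0.4293/(0.4293 + 0.2374) = 0.644.

0.644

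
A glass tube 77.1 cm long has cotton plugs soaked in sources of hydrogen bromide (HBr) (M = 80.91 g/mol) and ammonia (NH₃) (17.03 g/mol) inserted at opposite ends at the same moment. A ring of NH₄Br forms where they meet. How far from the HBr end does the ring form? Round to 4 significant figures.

24.25 cm

The fronts meet when d_HBr + d_NH₃ = L with d_HBr/d_NH₃ = √(M_NH₃/M_HBr) (Graham's law). Here √(M_NH₃/M_HBr) = √(17.03/80.91) = 0.4588.
With d_HBr + d_NH₃ = 77.1 cm, d_NH₃ = 77.1/(1 + 0.4588) = 52.85 cm.
d_HBr = 77.1 − 52.85 = 24.25 cm.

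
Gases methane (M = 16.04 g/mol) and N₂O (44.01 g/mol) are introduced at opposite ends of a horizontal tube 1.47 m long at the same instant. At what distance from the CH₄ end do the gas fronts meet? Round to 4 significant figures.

0.9166 m

The fronts meet when d_CH₄ + d_N₂O = L with d_CH₄/d_N₂O = √(M_N₂O/M_CH₄) (Graham's law). Here √(M_N₂O/M_CH₄) = √(44.01/16.04) = 1.656.
With d_CH₄ + d_N₂O = 1.47 m, d_N₂O = 1.47/(1 + 1.656) = 0.5534 m.
d_CH₄ = 1.47 − 0.5534 = 0.9166 m.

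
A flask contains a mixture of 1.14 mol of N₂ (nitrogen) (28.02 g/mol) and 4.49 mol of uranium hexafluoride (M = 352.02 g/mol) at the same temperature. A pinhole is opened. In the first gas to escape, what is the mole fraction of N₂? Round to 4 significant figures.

Effusion rate of each component ∝ n_i/√M_i (partial pressure × 1/√M).
x_N₂(eff) = (n_N₂/√M_N₂) / (n_N₂/√M_N₂ + n_UF₆/√M_UF₆)
= (1.14/√28.02) / (1.14/√28.02 + 4.49/√352.02) = 0.2154/(0.2154 + 0.2393) = 0.4737.

0.4737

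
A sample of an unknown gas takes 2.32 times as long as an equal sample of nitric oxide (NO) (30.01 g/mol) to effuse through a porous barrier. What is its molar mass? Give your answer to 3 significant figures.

Since effusion rate ∝ 1/√M, t_X/t_NO = √(M_X/M_NO).
2.32 = √(M_X/30.01)
M_X = 30.01 × 2.32² = 30.01 × 5.382 = 162 g/mol

162 g/mol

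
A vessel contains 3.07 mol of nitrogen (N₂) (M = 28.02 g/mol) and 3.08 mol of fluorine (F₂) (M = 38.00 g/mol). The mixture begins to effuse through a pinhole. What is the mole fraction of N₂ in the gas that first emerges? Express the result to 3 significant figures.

0.537

Rate_i ∝ x_i/√M_i (Graham's law weighted by mole fraction), so the effusate composition follows n_i/√M_i.
Mole fraction of N₂ in the effusate = (n_N₂/√M_N₂) / (n_N₂/√M_N₂ + n_F₂/√M_F₂)
= (3.07/√28.02) / (3.07/√28.02 + 3.08/√38.00) = 0.5800/(0.5800 + 0.4996) = 0.537.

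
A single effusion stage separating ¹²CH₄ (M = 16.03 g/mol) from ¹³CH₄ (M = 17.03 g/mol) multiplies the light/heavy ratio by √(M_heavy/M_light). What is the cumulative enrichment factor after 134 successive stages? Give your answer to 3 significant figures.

57.7

The single-stage factor is √(M_heavy/M_light), so 134 stages give [√(17.03/16.03)]^134 = (17.03/16.03)^(134/2).
= 1.06238^67 = 57.7.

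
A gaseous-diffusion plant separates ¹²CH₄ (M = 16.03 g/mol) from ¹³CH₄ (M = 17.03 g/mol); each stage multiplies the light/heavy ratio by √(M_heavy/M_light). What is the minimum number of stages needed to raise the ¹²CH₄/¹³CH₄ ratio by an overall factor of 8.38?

71

Per stage α = (17.03/16.03)^(1/2) = 1.06238^0.5, giving ln α = 0.03026.
Need α^N ≥ 8.38 ⇒ N ≥ ln(8.38) / ln α = 2.126 / 0.03026 = 70.26.
So at least 71 stages are needed.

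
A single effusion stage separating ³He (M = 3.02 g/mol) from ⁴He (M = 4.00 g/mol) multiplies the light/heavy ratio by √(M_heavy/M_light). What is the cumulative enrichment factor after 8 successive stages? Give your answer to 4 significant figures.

The single-stage factor is √(M_heavy/M_light), so 8 stages give [√(4.00/3.02)]^8 = (4.00/3.02)^(8/2).
= 1.32450^4 = 3.078.

3.078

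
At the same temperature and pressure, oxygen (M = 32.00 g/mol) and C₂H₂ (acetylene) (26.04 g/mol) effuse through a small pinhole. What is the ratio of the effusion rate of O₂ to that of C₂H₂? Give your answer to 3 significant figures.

0.902

From Graham's law, rate_O₂/rate_C₂H₂ = √(M_C₂H₂/M_O₂) = √(26.04/32.00) = √0.8137 = 0.902.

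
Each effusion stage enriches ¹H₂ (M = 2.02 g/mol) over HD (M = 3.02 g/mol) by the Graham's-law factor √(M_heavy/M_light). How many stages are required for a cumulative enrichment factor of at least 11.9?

13

Per stage α = (3.02/2.02)^(1/2) = 1.49505^0.5, giving ln α = 0.2011.
Need α^N ≥ 11.9 ⇒ N ≥ ln(11.9) / ln α = 2.477 / 0.2011 = 12.32.
Minimum whole number of stages: N = 13.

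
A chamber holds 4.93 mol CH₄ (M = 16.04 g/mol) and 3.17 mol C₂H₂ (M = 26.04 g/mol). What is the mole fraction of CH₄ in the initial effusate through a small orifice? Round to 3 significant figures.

Rate_i ∝ x_i/√M_i (Graham's law weighted by mole fraction), so the effusate composition follows n_i/√M_i.
So x_CH₄ in the escaping gas = (n_CH₄/√M_CH₄) / Σ(n_i/√M_i)
= (4.93/√16.04) / (4.93/√16.04 + 3.17/√26.04) = 1.231/(1.231 + 0.6212) = 0.665.

0.665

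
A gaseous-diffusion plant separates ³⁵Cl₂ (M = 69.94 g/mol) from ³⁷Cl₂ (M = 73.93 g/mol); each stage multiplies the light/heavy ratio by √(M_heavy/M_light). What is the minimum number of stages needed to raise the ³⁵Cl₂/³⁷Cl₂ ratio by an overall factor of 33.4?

Per stage α = (73.93/69.94)^(1/2) = 1.05705^0.5, giving ln α = 0.02774.
Need α^N ≥ 33.4 ⇒ N ≥ ln(33.4) / ln α = 3.509 / 0.02774 = 126.48.
So at least 127 stages are needed.

127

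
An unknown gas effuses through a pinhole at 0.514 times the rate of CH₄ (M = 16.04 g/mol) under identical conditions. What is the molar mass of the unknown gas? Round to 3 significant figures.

By Graham's law, rate_X/rate_CH₄ = √(M_CH₄/M_X).
0.514 = √(16.04/M_X)
M_X = 16.04 / 0.514² = 16.04 / 0.2642 = 60.7 g/mol

60.7 g/mol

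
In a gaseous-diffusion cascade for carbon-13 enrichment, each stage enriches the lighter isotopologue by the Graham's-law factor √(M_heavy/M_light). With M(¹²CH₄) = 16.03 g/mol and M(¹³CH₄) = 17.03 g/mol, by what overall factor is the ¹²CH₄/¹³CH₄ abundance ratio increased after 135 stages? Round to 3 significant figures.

Overall factor = α^135 with α = √(17.03/16.03), i.e. (17.03/16.03)^(135/2).
= 1.06238^(135/2) = 59.4.

59.4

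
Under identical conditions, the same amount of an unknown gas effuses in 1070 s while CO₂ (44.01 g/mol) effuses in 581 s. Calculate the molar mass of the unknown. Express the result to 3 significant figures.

By Graham's law, t_X/t_CO₂ = √(M_X/M_CO₂).
1070/581 = 1.842 = √(M_X/44.01)
M_X = 44.01 × 1.842² = 44.01 × 3.392 = 149 g/mol

149 g/mol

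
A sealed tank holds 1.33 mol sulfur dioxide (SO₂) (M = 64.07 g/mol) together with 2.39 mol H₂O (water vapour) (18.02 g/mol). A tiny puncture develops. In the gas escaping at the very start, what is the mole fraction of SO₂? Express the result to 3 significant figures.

0.228

Rate_i ∝ x_i/√M_i (Graham's law weighted by mole fraction), so the effusate composition follows n_i/√M_i.
Mole fraction of SO₂ in the effusate = (n_SO₂/√M_SO₂) / (n_SO₂/√M_SO₂ + n_H₂O/√M_H₂O)
= (1.33/√64.07) / (1.33/√64.07 + 2.39/√18.02) = 0.1662/(0.1662 + 0.5630) = 0.228.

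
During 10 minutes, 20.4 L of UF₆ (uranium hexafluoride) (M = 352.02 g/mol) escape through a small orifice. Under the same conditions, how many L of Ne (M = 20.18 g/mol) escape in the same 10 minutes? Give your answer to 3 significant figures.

Since effusion rate ∝ 1/√M, rate_Ne/rate_UF₆ = √(M_UF₆/M_Ne) = √(352.02/20.18) = √17.44 = 4.177.
So the volume for Ne is 20.4 × 4.177 = 85.2 L.

85.2 L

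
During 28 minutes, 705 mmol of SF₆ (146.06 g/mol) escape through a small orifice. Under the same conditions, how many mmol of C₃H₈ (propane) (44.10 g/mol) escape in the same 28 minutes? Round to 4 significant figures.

1283 mmol

Graham's law gives rate_C₃H₈/rate_SF₆ = √(M_SF₆/M_C₃H₈) = √(146.06/44.10) = √3.312 = 1.820.
So the amount for C₃H₈ is 705 × 1.820 = 1283 mmol.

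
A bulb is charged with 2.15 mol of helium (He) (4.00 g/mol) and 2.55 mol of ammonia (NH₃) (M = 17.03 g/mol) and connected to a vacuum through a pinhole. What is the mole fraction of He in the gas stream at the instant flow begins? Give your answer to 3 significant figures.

0.635

Each component's effusion rate ∝ (its partial pressure)·(1/√M) ∝ n_i/√M_i.
x_He(eff) = (n_He/√M_He) / (n_He/√M_He + n_NH₃/√M_NH₃)
= (2.15/√4.00) / (2.15/√4.00 + 2.55/√17.03) = 1.075/(1.075 + 0.6179) = 0.635.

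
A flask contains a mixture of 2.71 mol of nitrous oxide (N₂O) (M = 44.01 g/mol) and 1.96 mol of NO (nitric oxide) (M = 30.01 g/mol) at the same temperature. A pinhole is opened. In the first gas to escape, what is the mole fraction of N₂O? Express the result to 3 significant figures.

Rate_i ∝ x_i/√M_i (Graham's law weighted by mole fraction), so the effusate composition follows n_i/√M_i.
x_N₂O(eff) = (n_N₂O/√M_N₂O) / (n_N₂O/√M_N₂O + n_NO/√M_NO)
= (2.71/√44.01) / (2.71/√44.01 + 1.96/√30.01) = 0.4085/(0.4085 + 0.3578) = 0.533.

0.533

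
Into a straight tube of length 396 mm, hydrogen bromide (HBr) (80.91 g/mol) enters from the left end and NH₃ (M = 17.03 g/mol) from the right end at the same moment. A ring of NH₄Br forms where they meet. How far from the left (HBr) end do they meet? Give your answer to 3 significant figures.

Graham's law gives d_HBr/d_NH₃ = rate_HBr/rate_NH₃ = √(M_NH₃/M_HBr) = √(17.03/80.91) = 0.4588.
With d_HBr + d_NH₃ = 396 mm, d_NH₃ = 396/(1 + 0.4588) = 271.5 mm.
d_HBr = 396 − 271.5 = 125 mm.

125 mm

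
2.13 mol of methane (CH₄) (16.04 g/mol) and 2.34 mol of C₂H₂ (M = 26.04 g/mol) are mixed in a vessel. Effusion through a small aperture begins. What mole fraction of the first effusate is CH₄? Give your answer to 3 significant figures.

0.537

Effusion rate of each component ∝ n_i/√M_i (partial pressure × 1/√M).
x_CH₄(eff) = (n_CH₄/√M_CH₄) / (n_CH₄/√M_CH₄ + n_C₂H₂/√M_C₂H₂)
= (2.13/√16.04) / (2.13/√16.04 + 2.34/√26.04) = 0.5318/(0.5318 + 0.4586) = 0.537.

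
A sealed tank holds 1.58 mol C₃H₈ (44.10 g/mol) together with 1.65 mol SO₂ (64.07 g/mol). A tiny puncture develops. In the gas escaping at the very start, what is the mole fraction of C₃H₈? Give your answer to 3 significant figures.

0.536

Rate_i ∝ x_i/√M_i (Graham's law weighted by mole fraction), so the effusate composition follows n_i/√M_i.
Mole fraction of C₃H₈ in the effusate = (n_C₃H₈/√M_C₃H₈) / (n_C₃H₈/√M_C₃H₈ + n_SO₂/√M_SO₂)
= (1.58/√44.10) / (1.58/√44.10 + 1.65/√64.07) = 0.2379/(0.2379 + 0.2061) = 0.536.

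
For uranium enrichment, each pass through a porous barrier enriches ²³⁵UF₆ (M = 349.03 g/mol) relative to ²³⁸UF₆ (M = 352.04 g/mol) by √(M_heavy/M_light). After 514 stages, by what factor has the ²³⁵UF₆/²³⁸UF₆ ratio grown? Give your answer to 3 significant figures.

9.09

Each stage multiplies the ratio by α = √(352.04/349.03), so after 514 stages the overall factor is α^514 = (352.04/349.03)^(514/2).
= 1.00862^257 = 9.09.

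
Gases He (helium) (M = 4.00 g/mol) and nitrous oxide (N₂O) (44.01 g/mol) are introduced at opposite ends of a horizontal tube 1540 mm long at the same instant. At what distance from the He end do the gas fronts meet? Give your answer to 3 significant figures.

In equal time, each gas travels a distance ∝ its rate ∝ 1/√M, so d_He/d_N₂O = √(M_N₂O/M_He) = √(44.01/4.00) = 3.317.
With d_He + d_N₂O = 1540 mm, d_N₂O = 1540/(1 + 3.317) = 356.7 mm.
d_He = 1540 − 356.7 = 1180 mm.

1180 mm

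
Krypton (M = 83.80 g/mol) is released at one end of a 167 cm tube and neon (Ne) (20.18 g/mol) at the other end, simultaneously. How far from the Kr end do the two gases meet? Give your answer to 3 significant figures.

Distances travelled in equal time are proportional to diffusion rates, so d_Kr/d_Ne = √(M_Ne/M_Kr) = √(20.18/83.80) = 0.4907.
With d_Kr + d_Ne = 167 cm, d_Ne = 167/(1 + 0.4907) = 112.0 cm.
d_Kr = 167 − 112.0 = 55.0 cm.

55.0 cm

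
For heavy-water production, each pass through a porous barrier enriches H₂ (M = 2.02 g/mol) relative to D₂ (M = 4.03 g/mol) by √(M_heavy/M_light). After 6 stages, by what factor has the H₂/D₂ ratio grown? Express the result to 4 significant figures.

The single-stage factor is √(M_heavy/M_light), so 6 stages give [√(4.03/2.02)]^6 = (4.03/2.02)^(6/2).
= 1.99505^3 = 7.941.

7.941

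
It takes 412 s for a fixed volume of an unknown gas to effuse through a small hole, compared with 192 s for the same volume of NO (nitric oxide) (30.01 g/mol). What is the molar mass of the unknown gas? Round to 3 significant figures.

138 g/mol

Graham's law gives t_X/t_NO = √(M_X/M_NO).
412/192 = 2.146 = √(M_X/30.01)
M_X = 30.01 × 2.146² = 30.01 × 4.605 = 138 g/mol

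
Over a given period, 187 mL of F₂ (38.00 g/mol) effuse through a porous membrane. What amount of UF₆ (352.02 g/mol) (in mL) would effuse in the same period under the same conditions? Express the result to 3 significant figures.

61.4 mL

From Graham's law, rate_UF₆/rate_F₂ = √(M_F₂/M_UF₆) = √(38.00/352.02) = √0.1079 = 0.3286.
So the volume for UF₆ is 187 × 0.3286 = 61.4 mL.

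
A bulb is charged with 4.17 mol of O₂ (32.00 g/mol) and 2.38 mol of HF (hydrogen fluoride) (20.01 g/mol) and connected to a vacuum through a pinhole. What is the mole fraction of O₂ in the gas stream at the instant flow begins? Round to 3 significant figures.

0.581

Effusion rate of each component ∝ n_i/√M_i (partial pressure × 1/√M).
Mole fraction of O₂ in the effusate = (n_O₂/√M_O₂) / (n_O₂/√M_O₂ + n_HF/√M_HF)
= (4.17/√32.00) / (4.17/√32.00 + 2.38/√20.01) = 0.7372/(0.7372 + 0.5321) = 0.581.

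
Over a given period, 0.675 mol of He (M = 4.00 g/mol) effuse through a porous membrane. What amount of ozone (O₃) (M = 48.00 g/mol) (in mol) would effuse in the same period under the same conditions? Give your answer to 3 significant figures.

0.195 mol

Graham's law gives rate_O₃/rate_He = √(M_He/M_O₃) = √(4.00/48.00) = √0.08333 = 0.2887.
So the amount for O₃ is 0.675 × 0.2887 = 0.195 mol.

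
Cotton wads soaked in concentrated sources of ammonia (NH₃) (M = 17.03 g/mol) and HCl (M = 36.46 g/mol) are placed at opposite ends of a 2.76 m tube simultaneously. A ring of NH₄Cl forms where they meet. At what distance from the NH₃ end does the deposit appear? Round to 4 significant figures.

Graham's law gives d_NH₃/d_HCl = rate_NH₃/rate_HCl = √(M_HCl/M_NH₃) = √(36.46/17.03) = 1.463.
With d_NH₃ + d_HCl = 2.76 m, d_HCl = 2.76/(1 + 1.463) = 1.120 m.
d_NH₃ = 2.76 − 1.120 = 1.640 m.

1.640 m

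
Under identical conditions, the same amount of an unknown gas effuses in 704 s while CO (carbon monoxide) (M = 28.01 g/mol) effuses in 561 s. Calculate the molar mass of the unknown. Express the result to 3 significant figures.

44.1 g/mol

By Graham's law, t_X/t_CO = √(M_X/M_CO).
704/561 = 1.255 = √(M_X/28.01)
M_X = 28.01 × 1.255² = 28.01 × 1.575 = 44.1 g/mol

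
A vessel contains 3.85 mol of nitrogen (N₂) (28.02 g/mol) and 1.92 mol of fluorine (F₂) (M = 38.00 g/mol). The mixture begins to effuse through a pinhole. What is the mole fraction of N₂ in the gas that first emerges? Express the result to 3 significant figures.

0.700

Rate_i ∝ x_i/√M_i (Graham's law weighted by mole fraction), so the effusate composition follows n_i/√M_i.
So x_N₂ in the escaping gas = (n_N₂/√M_N₂) / Σ(n_i/√M_i)
= (3.85/√28.02) / (3.85/√28.02 + 1.92/√38.00) = 0.7273/(0.7273 + 0.3115) = 0.700.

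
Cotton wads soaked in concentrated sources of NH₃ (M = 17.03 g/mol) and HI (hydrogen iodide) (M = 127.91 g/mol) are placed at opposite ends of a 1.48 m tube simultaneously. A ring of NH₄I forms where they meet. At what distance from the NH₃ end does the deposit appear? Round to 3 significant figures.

1.08 m

Graham's law gives d_NH₃/d_HI = rate_NH₃/rate_HI = √(M_HI/M_NH₃) = √(127.91/17.03) = 2.741.
With d_NH₃ + d_HI = 1.48 m, d_HI = 1.48/(1 + 2.741) = 0.3957 m.
d_NH₃ = 1.48 − 0.3957 = 1.08 m.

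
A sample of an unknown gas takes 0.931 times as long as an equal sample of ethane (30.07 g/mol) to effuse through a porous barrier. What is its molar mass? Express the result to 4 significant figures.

Graham's law gives t_X/t_C₂H₆ = √(M_X/M_C₂H₆).
0.931 = √(M_X/30.07)
M_X = 30.07 × 0.931² = 30.07 × 0.8668 = 26.06 g/mol

26.06 g/mol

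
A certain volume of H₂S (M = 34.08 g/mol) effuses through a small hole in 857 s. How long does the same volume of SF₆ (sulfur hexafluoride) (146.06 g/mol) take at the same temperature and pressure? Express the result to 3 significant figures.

1770 s

From Graham's law, t_SF₆/t_H₂S = √(M_SF₆/M_H₂S) = √(146.06/34.08) = √4.286 = 2.070.
So the time for SF₆ is 857 × 2.070 = 1770 s.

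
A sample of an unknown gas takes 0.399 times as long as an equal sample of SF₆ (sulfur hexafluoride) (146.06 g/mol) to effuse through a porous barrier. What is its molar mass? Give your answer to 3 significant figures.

From Graham's law, t_X/t_SF₆ = √(M_X/M_SF₆).
0.399 = √(M_X/146.06)
M_X = 146.06 × 0.399² = 146.06 × 0.1592 = 23.3 g/mol

23.3 g/mol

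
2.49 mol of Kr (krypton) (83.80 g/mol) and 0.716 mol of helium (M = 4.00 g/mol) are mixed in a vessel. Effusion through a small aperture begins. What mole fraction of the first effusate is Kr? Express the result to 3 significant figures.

Each component's effusion rate ∝ (its partial pressure)·(1/√M) ∝ n_i/√M_i.
So x_Kr in the escaping gas = (n_Kr/√M_Kr) / Σ(n_i/√M_i)
= (2.49/√83.80) / (2.49/√83.80 + 0.716/√4.00) = 0.2720/(0.2720 + 0.3580) = 0.432.

0.432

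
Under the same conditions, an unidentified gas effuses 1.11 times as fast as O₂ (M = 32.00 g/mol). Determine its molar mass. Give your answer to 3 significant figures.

26.0 g/mol

From Graham's law, rate_X/rate_O₂ = √(M_O₂/M_X).
1.11 = √(32.00/M_X)
M_X = 32.00 / 1.11² = 32.00 / 1.232 = 26.0 g/mol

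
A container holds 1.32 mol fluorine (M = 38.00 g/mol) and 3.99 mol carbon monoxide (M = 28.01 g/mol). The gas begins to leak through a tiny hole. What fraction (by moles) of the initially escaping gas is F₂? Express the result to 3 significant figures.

Effusion rate of each component ∝ n_i/√M_i (partial pressure × 1/√M).
x_F₂(eff) = (n_F₂/√M_F₂) / (n_F₂/√M_F₂ + n_CO/√M_CO)
= (1.32/√38.00) / (1.32/√38.00 + 3.99/√28.01) = 0.2141/(0.2141 + 0.7539) = 0.221.

0.221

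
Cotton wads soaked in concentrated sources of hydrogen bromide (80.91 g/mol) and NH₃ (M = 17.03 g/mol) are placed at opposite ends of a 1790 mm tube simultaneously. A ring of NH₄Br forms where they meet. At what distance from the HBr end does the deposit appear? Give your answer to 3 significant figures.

563 mm

In equal time, each gas travels a distance ∝ its rate ∝ 1/√M, so d_HBr/d_NH₃ = √(M_NH₃/M_HBr) = √(17.03/80.91) = 0.4588.
With d_HBr + d_NH₃ = 1790 mm, d_NH₃ = 1790/(1 + 0.4588) = 1227 mm.
d_HBr = 1790 − 1227 = 563 mm.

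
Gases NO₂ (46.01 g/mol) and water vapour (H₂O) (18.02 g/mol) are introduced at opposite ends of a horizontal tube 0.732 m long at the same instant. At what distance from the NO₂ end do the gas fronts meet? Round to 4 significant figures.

0.2818 m

The fronts meet when d_NO₂ + d_H₂O = L with d_NO₂/d_H₂O = √(M_H₂O/M_NO₂) (Graham's law). Here √(M_H₂O/M_NO₂) = √(18.02/46.01) = 0.6258.
With d_NO₂ + d_H₂O = 0.732 m, d_H₂O = 0.732/(1 + 0.6258) = 0.4502 m.
d_NO₂ = 0.732 − 0.4502 = 0.2818 m.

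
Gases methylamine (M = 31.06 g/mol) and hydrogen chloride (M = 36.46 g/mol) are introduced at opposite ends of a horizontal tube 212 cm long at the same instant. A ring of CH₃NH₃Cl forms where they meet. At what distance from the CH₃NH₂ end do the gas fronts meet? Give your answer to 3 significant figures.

110 cm

Distances travelled in equal time are proportional to diffusion rates, so d_CH₃NH₂/d_HCl = √(M_HCl/M_CH₃NH₂) = √(36.46/31.06) = 1.083.
With d_CH₃NH₂ + d_HCl = 212 cm, d_HCl = 212/(1 + 1.083) = 101.8 cm.
d_CH₃NH₂ = 212 − 101.8 = 110 cm.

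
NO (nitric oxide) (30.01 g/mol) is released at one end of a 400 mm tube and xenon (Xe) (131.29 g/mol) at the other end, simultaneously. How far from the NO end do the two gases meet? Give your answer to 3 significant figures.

The fronts meet when d_NO + d_Xe = L with d_NO/d_Xe = √(M_Xe/M_NO) (Graham's law). Here √(M_Xe/M_NO) = √(131.29/30.01) = 2.092.
With d_NO + d_Xe = 400 mm, d_Xe = 400/(1 + 2.092) = 129.4 mm.
d_NO = 400 − 129.4 = 271 mm.

271 mm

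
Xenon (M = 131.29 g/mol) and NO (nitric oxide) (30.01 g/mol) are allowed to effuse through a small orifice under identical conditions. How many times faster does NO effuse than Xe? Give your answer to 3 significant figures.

2.09

Graham's law gives rate_NO/rate_Xe = √(M_Xe/M_NO) = √(131.29/30.01) = √4.375 = 2.09.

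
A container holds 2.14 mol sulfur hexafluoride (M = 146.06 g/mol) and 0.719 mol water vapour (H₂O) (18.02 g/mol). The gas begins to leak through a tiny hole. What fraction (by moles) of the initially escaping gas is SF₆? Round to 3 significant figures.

Rate_i ∝ x_i/√M_i (Graham's law weighted by mole fraction), so the effusate composition follows n_i/√M_i.
Mole fraction of SF₆ in the effusate = (n_SF₆/√M_SF₆) / (n_SF₆/√M_SF₆ + n_H₂O/√M_H₂O)
= (2.14/√146.06) / (2.14/√146.06 + 0.719/√18.02) = 0.1771/(0.1771 + 0.1694) = 0.511.

0.511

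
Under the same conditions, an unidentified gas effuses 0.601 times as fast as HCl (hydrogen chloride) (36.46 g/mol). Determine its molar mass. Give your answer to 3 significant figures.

Using Graham's law: rate_X/rate_HCl = √(M_HCl/M_X).
0.601 = √(36.46/M_X)
M_X = 36.46 / 0.601² = 36.46 / 0.3612 = 101 g/mol

101 g/mol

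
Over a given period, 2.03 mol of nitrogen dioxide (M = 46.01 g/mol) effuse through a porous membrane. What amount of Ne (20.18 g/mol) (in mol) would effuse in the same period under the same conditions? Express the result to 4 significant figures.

Since effusion rate ∝ 1/√M, rate_Ne/rate_NO₂ = √(M_NO₂/M_Ne) = √(46.01/20.18) = √2.280 = 1.510.
So the amount for Ne is 2.03 × 1.510 = 3.065 mol.

3.065 mol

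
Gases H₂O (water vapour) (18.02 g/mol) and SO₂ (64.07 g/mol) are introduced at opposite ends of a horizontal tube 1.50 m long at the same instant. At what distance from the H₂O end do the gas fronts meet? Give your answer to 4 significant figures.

0.9802 m

The fronts meet when d_H₂O + d_SO₂ = L with d_H₂O/d_SO₂ = √(M_SO₂/M_H₂O) (Graham's law). Here √(M_SO₂/M_H₂O) = √(64.07/18.02) = 1.886.
With d_H₂O + d_SO₂ = 1.50 m, d_SO₂ = 1.50/(1 + 1.886) = 0.5198 m.
d_H₂O = 1.50 − 0.5198 = 0.9802 m.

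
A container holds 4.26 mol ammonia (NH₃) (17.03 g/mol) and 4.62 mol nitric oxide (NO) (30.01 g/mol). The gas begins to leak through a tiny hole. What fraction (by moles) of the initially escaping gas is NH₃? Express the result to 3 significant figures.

Rate_i ∝ x_i/√M_i (Graham's law weighted by mole fraction), so the effusate composition follows n_i/√M_i.
x_NH₃(eff) = (n_NH₃/√M_NH₃) / (n_NH₃/√M_NH₃ + n_NO/√M_NO)
= (4.26/√17.03) / (4.26/√17.03 + 4.62/√30.01) = 1.032/(1.032 + 0.8434) = 0.550.

0.550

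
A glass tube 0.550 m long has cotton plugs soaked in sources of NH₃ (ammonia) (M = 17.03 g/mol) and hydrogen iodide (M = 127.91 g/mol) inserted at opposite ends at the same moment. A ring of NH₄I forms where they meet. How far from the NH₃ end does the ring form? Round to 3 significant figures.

0.403 m

In equal time, each gas travels a distance ∝ its rate ∝ 1/√M, so d_NH₃/d_HI = √(M_HI/M_NH₃) = √(127.91/17.03) = 2.741.
With d_NH₃ + d_HI = 0.550 m, d_HI = 0.550/(1 + 2.741) = 0.1470 m.
d_NH₃ = 0.550 − 0.1470 = 0.403 m.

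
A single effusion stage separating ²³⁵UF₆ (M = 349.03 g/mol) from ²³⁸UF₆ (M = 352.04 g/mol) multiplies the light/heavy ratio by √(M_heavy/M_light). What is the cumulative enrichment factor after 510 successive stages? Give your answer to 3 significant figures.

8.93

Each stage multiplies the ratio by α = √(352.04/349.03), so after 510 stages the overall factor is α^510 = (352.04/349.03)^(510/2).
= 1.00862^255 = 8.93.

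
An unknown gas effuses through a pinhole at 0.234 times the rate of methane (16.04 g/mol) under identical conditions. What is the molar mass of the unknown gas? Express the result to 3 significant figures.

293 g/mol

Using Graham's law: rate_X/rate_CH₄ = √(M_CH₄/M_X).
0.234 = √(16.04/M_X)
M_X = 16.04 / 0.234² = 16.04 / 0.05476 = 293 g/mol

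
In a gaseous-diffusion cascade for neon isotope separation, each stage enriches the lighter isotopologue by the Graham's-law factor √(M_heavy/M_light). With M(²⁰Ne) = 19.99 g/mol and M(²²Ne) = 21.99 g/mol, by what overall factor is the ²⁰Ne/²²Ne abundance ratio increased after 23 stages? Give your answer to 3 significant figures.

Overall factor = α^23 with α = √(21.99/19.99), i.e. (21.99/19.99)^(23/2).
= 1.10005^(23/2) = 2.99.

2.99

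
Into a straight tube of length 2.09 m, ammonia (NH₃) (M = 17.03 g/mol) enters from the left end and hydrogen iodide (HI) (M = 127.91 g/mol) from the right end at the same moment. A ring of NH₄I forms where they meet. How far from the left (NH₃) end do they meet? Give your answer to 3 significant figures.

The fronts meet when d_NH₃ + d_HI = L with d_NH₃/d_HI = √(M_HI/M_NH₃) (Graham's law). Here √(M_HI/M_NH₃) = √(127.91/17.03) = 2.741.
With d_NH₃ + d_HI = 2.09 m, d_HI = 2.09/(1 + 2.741) = 0.5587 m.
d_NH₃ = 2.09 − 0.5587 = 1.53 m.

1.53 m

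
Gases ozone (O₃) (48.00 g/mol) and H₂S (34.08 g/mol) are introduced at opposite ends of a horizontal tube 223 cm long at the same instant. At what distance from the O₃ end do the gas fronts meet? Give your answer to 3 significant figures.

In equal time, each gas travels a distance ∝ its rate ∝ 1/√M, so d_O₃/d_H₂S = √(M_H₂S/M_O₃) = √(34.08/48.00) = 0.8426.
With d_O₃ + d_H₂S = 223 cm, d_H₂S = 223/(1 + 0.8426) = 121.0 cm.
d_O₃ = 223 − 121.0 = 102 cm.

102 cm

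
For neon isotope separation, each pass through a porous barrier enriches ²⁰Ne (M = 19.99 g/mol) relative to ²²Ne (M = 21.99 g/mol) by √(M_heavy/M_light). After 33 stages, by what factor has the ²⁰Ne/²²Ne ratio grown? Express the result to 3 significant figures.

Each stage multiplies the ratio by α = √(21.99/19.99), so after 33 stages the overall factor is α^33 = (21.99/19.99)^(33/2).
= 1.10005^(33/2) = 4.82.

4.82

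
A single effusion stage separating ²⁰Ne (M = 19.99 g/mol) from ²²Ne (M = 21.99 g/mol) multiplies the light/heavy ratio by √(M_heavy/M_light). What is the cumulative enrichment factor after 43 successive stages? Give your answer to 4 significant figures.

The single-stage factor is √(M_heavy/M_light), so 43 stages give [√(21.99/19.99)]^43 = (21.99/19.99)^(43/2).
= 1.10005^(43/2) = 7.769.

7.769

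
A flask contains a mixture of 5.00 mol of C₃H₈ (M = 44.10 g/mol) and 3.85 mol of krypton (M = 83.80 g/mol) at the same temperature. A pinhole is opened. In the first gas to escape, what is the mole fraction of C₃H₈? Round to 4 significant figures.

The effusion rate of species i is ∝ p_i/√M_i ∝ n_i/√M_i.
So x_C₃H₈ in the escaping gas = (n_C₃H₈/√M_C₃H₈) / Σ(n_i/√M_i)
= (5.00/√44.10) / (5.00/√44.10 + 3.85/√83.80) = 0.7529/(0.7529 + 0.4206) = 0.6416.

0.6416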